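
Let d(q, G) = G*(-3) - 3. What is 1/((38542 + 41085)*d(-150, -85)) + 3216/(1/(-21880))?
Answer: -1411966042744319/20066004 ≈ -7.0366e+7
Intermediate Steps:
d(q, G) = -3 - 3*G (d(q, G) = -3*G - 3 = -3 - 3*G)
1/((38542 + 41085)*d(-150, -85)) + 3216/(1/(-21880)) = 1/((38542 + 41085)*(-3 - 3*(-85))) + 3216/(1/(-21880)) = 1/(79627*(-3 + 255)) + 3216/(-1/21880) = (1/79627)/252 + 3216*(-21880) = (1/79627)*(1/252) - 70366080 = 1/20066004 - 70366080 = -1411966042744319/20066004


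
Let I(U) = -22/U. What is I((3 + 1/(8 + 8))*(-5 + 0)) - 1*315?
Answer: -76823/245 ≈ -313.56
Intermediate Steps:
I((3 + 1/(8 + 8))*(-5 + 0)) - 1*315 = -22*1/((-5 + 0)*(3 + 1/(8 + 8))) - 1*315 = -22*(-1/(5*(3 + 1/16))) - 315 = -22/((49/16)*(-5)) - 315 = -22/(-245/16) - 315 = -22*(-16/245) - 315 = 352/245 - 315 = -76823/245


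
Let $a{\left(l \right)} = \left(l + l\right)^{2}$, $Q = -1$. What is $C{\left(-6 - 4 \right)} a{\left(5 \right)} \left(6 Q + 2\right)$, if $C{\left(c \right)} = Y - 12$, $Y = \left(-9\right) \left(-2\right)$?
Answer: $-2400$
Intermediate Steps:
$Y = 18$
$C{\left(c \right)} = 6$ ($C{\left(c \right)} = 18 - 12 = 6$)
$a{\left(l \right)} = 4 l^{2}$ ($a{\left(l \right)} = \left(2 l\right)^{2} = 4 l^{2}$)
$C{\left(-6 - 4 \right)} a{\left(5 \right)} \left(6 Q + 2\right) = 6 \cdot 4 \cdot 5^{2} \left(6 \left(-1\right) + 2\right) = 6 \cdot 4 \cdot 25 \left(-6 + 2\right) = 6 \cdot 100 \left(-4\right) = 6 \left(-400\right) = -2400$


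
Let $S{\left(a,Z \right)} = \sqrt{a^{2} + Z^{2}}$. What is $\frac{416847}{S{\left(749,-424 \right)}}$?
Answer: $\frac{416847 \sqrt{740777}}{740777} \approx 484.32$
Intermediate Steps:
$S{\left(a,Z \right)} = \sqrt{Z^{2} + a^{2}}$
$\frac{416847}{S{\left(749,-424 \right)}} = \frac{416847}{\sqrt{\left(-424\right)^{2} + 749^{2}}} = \frac{416847}{\sqrt{179776 + 561001}} = \frac{416847}{\sqrt{740777}} = 416847 \frac{\sqrt{740777}}{740777} = \frac{416847 \sqrt{740777}}{740777}$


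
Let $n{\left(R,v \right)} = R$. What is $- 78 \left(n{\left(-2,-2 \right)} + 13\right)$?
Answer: $-858$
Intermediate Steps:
$- 78 \left(n{\left(-2,-2 \right)} + 13\right) = - 78 \left(-2 + 13\right) = \left(-78\right) 11 = -858$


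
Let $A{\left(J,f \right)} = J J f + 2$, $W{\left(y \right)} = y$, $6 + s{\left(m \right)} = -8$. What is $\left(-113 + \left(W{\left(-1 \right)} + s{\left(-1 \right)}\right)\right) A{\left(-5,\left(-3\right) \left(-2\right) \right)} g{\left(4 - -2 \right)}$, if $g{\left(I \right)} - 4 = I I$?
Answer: $-778240$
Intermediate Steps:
$s{\left(m \right)} = -14$ ($s{\left(m \right)} = -6 - 8 = -14$)
$g{\left(I \right)} = 4 + I^{2}$ ($g{\left(I \right)} = 4 + I I = 4 + I^{2}$)
$A{\left(J,f \right)} = 2 + f J^{2}$ ($A{\left(J,f \right)} = J^{2} f + 2 = f J^{2} + 2 = 2 + f J^{2}$)
$\left(-113 + \left(W{\left(-1 \right)} + s{\left(-1 \right)}\right)\right) A{\left(-5,\left(-3\right) \left(-2\right) \right)} g{\left(4 - -2 \right)} = \left(-113 - 15\right) \left(2 + \left(-3\right) \left(-2\right) \left(-5\right)^{2}\right) \left(4 + \left(4 - -2\right)^{2}\right) = \left(-113 - 15\right) \left(2 + 6 \cdot 25\right) \left(4 + \left(4 + 2\right)^{2}\right) = - 128 \left(2 + 150\right) \left(4 + 6^{2}\right) = - 128 \cdot 152 \left(4 + 36\right) = - 128 \cdot 152 \cdot 40 = \left(-128\right) 6080 = -778240$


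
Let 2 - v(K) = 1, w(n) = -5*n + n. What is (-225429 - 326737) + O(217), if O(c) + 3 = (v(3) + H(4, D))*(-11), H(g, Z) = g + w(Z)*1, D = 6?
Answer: -551960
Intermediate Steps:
w(n) = -4*n
v(K) = 1 (v(K) = 2 - 1*1 = 2 - 1 = 1)
H(g, Z) = g - 4*Z (H(g, Z) = g - 4*Z*1 = g - 4*Z)
O(c) = 206 (O(c) = -3 + (1 + (4 - 4*6))*(-11) = -3 + (1 + (4 - 24))*(-11) = -3 + (1 - 20)*(-11) = -3 - 19*(-11) = -3 + 209 = 206)
(-225429 - 326737) + O(217) = (-225429 - 326737) + 206 = -552166 + 206 = -551960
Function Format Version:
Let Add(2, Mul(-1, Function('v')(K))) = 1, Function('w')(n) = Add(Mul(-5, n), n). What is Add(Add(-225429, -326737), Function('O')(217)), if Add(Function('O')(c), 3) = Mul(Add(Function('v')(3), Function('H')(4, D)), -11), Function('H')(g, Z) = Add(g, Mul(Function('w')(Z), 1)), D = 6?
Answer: -551960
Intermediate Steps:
Function('w')(n) = Mul(-4, n)
Function('v')(K) = 1 (Function('v')(K) = Add(2, Mul(-1, 1)) = Add(2, -1) = 1)
Function('H')(g, Z) = Add(g, Mul(-4, Z)) (Function('H')(g, Z) = Add(g, Mul(Mul(-4, Z), 1)) = Add(g, Mul(-4, Z)))
Function('O')(c) = 206 (Function('O')(c) = Add(-3, Mul(Add(1, Add(4, Mul(-4, 6))), -11)) = Add(-3, Mul(Add(1, Add(4, -24)), -11)) = Add(-3, Mul(Add(1, -20), -11)) = Add(-3, Mul(-19, -11)) = Add(-3, 209) = 206)
Add(Add(-225429, -326737), Function('O')(217)) = Add(Add(-225429, -326737), 206) = Add(-552166, 206) = -551960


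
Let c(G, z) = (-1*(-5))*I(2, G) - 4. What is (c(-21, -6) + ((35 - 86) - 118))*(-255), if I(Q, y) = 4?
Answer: 39015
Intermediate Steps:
c(G, z) = 16 (c(G, z) = -1*(-5)*4 - 4 = 5*4 - 4 = 20 - 4 = 16)
(c(-21, -6) + ((35 - 86) - 118))*(-255) = (16 + ((35 - 86) - 118))*(-255) = (16 + (-51 - 118))*(-255) = (16 - 169)*(-255) = -153*(-255) = 39015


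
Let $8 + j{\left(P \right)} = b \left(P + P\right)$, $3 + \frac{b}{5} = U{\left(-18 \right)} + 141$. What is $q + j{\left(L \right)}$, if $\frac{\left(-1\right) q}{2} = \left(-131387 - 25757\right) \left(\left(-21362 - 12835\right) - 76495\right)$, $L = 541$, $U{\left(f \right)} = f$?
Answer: $-34788518104$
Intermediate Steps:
$b = 600$ ($b = -15 + 5 \left(-18 + 141\right) = -15 + 5 \cdot 123 = -15 + 615 = 600$)
$q = -34789167296$ ($q = - 2 \left(-131387 - 25757\right) \left(\left(-21362 - 12835\right) - 76495\right) = - 2 \left(- 157144 \left(\left(-21362 - 12835\right) - 76495\right)\right) = - 2 \left(- 157144 \left(-34197 - 76495\right)\right) = - 2 \left(\left(-157144\right) \left(-110692\right)\right) = \left(-2\right) 17394583648 = -34789167296$)
$j{\left(P \right)} = -8 + 1200 P$ ($j{\left(P \right)} = -8 + 600 \left(P + P\right) = -8 + 600 \cdot 2 P = -8 + 1200 P$)
$q + j{\left(L \right)} = -34789167296 + \left(-8 + 1200 \cdot 541\right) = -34789167296 + \left(-8 + 649200\right) = -34789167296 + 649192 = -34788518104$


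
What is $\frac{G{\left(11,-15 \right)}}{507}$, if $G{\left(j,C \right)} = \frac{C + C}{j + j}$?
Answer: $- \frac{5}{1859} \approx -0.0026896$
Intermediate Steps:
$G{\left(j,C \right)} = \frac{C}{j}$ ($G{\left(j,C \right)} = \frac{2 C}{2 j} = 2 C \frac{1}{2 j} = \frac{C}{j}$)
$\frac{G{\left(11,-15 \right)}}{507} = \frac{\left(-15\right) \frac{1}{11}}{507} = \left(-15\right) \frac{1}{11} \cdot \frac{1}{507} = \left(- \frac{15}{11}\right) \frac{1}{507} = - \frac{5}{1859}$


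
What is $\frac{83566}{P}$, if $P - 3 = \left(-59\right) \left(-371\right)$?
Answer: $\frac{41783}{10946} \approx 3.8172$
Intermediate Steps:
$P = 21892$ ($P = 3 - -21889 = 3 + 21889 = 21892$)
$\frac{83566}{P} = \frac{83566}{21892} = 83566 \cdot \frac{1}{21892} = \frac{41783}{10946}$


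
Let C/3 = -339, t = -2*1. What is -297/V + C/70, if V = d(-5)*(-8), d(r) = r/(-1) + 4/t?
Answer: -603/280 ≈ -2.1536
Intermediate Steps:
t = -2
d(r) = -2 - r (d(r) = r/(-1) + 4/(-2) = r*(-1) + 4*(-½) = -r - 2 = -2 - r)
V = -24 (V = (-2 - 1*(-5))*(-8) = (-2 + 5)*(-8) = 3*(-8) = -24)
C = -1017 (C = 3*(-339) = -1017)
-297/V + C/70 = -297/(-24) - 1017/70 = -297*(-1/24) - 1017*1/70 = 99/8 - 1017/70 = -603/280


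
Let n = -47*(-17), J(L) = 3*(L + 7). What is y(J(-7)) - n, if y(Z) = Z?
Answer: -799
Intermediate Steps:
J(L) = 21 + 3*L (J(L) = 3*(7 + L) = 21 + 3*L)
n = 799
y(J(-7)) - n = (21 + 3*(-7)) - 1*799 = (21 - 21) - 799 = 0 - 799 = -799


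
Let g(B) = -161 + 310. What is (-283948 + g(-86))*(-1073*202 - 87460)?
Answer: 86333358594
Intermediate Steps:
g(B) = 149
(-283948 + g(-86))*(-1073*202 - 87460) = (-283948 + 149)*(-1073*202 - 87460) = -283799*(-216746 - 87460) = -283799*(-304206) = 86333358594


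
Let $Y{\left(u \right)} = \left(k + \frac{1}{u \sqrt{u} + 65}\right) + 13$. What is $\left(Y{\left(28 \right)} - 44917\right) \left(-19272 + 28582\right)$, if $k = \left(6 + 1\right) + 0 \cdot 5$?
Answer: $- \frac{389985700160}{933} + \frac{27440 \sqrt{7}}{933} \approx -4.1799 \cdot 10^{8}$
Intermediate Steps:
$k = 7$ ($k = 7 + 0 = 7$)
$Y{\left(u \right)} = 20 + \frac{1}{65 + u^{\frac{3}{2}}}$ ($Y{\left(u \right)} = \left(7 + \frac{1}{u \sqrt{u} + 65}\right) + 13 = \left(7 + \frac{1}{u^{\frac{3}{2}} + 65}\right) + 13 = \left(7 + \frac{1}{65 + u^{\frac{3}{2}}}\right) + 13 = 20 + \frac{1}{65 + u^{\frac{3}{2}}}$)
$\left(Y{\left(28 \right)} - 44917\right) \left(-19272 + 28582\right) = \left(\frac{1301 + 20 \cdot 28^{\frac{3}{2}}}{65 + 28^{\frac{3}{2}}} - 44917\right) \left(-19272 + 28582\right) = \left(\frac{1301 + 20 \cdot 56 \sqrt{7}}{65 + 56 \sqrt{7}} - 44917\right) 9310 = \left(\frac{1301 + 1120 \sqrt{7}}{65 + 56 \sqrt{7}} - 44917\right) 9310 = \left(-44917 + \frac{1301 + 1120 \sqrt{7}}{65 + 56 \sqrt{7}}\right) 9310 = -418177270 + \frac{9310 \left(1301 + 1120 \sqrt{7}\right)}{65 + 56 \sqrt{7}}$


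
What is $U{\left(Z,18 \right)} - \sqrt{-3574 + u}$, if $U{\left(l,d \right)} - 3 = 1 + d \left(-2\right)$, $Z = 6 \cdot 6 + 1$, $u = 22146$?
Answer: $-32 - 2 \sqrt{4643} \approx -168.28$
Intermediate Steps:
$Z = 37$ ($Z = 36 + 1 = 37$)
$U{\left(l,d \right)} = 4 - 2 d$ ($U{\left(l,d \right)} = 3 + \left(1 + d \left(-2\right)\right) = 3 - \left(-1 + 2 d\right) = 4 - 2 d$)
$U{\left(Z,18 \right)} - \sqrt{-3574 + u} = \left(4 - 36\right) - \sqrt{-3574 + 22146} = \left(4 - 36\right) - \sqrt{18572} = -32 - 2 \sqrt{4643}$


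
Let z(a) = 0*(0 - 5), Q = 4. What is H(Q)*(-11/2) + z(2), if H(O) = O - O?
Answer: 0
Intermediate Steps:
z(a) = 0 (z(a) = 0*(-5) = 0)
H(O) = 0
H(Q)*(-11/2) + z(2) = 0*(-11/2) + 0 = 0 + 0 = 0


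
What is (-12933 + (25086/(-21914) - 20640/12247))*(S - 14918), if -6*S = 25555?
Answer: 33288952053671184/134190379 ≈ 2.4807e+8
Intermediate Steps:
S = -25555/6 (S = -⅙*25555 = -25555/6 ≈ -4259.2)
(-12933 + (25086/(-21914) - 20640/12247))*(S - 14918) = (-12933 + (25086/(-21914) - 20640/12247))*(-25555/6 - 14918) = (-12933 + (25086*(-1/21914) - 20640*1/12247))*(-115063/6) = (-12933 + (-12543/10957 - 20640/12247))*(-115063/6) = (-12933 - 379766601/134190379)*(-115063/6) = -1735863938208/134190379*(-115063/6) = 33288952053671184/134190379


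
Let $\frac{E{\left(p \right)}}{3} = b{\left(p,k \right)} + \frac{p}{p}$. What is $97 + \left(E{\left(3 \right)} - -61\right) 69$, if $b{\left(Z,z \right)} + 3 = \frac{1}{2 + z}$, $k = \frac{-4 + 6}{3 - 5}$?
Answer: $4099$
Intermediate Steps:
$k = -1$ ($k = \frac{2}{-2} = 2 \left(- \frac{1}{2}\right) = -1$)
$b{\left(Z,z \right)} = -3 + \frac{1}{2 + z}$
$E{\left(p \right)} = -3$ ($E{\left(p \right)} = 3 \left(\frac{-5 - -3}{2 - 1} + \frac{p}{p}\right) = 3 \left(\frac{-5 + 3}{1} + 1\right) = 3 \left(1 \left(-2\right) + 1\right) = 3 \left(-2 + 1\right) = 3 \left(-1\right) = -3$)
$97 + \left(E{\left(3 \right)} - -61\right) 69 = 97 + \left(-3 - -61\right) 69 = 97 + \left(-3 + 61\right) 69 = 97 + 58 \cdot 69 = 97 + 4002 = 4099$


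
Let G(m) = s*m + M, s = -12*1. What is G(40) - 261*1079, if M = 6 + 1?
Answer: -282092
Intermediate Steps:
M = 7
s = -12
G(m) = 7 - 12*m (G(m) = -12*m + 7 = 7 - 12*m)
G(40) - 261*1079 = (7 - 12*40) - 261*1079 = (7 - 480) - 281619 = -473 - 281619 = -282092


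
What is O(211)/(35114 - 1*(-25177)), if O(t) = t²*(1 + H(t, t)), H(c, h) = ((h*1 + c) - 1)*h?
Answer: 3954889472/60291 ≈ 65597.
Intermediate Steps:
H(c, h) = h*(-1 + c + h) (H(c, h) = ((h + c) - 1)*h = ((c + h) - 1)*h = (-1 + c + h)*h = h*(-1 + c + h))
O(t) = t²*(1 + t*(-1 + 2*t)) (O(t) = t²*(1 + t*(-1 + t + t)) = t²*(1 + t*(-1 + 2*t)))
O(211)/(35114 - 1*(-25177)) = (211²*(1 + 211*(-1 + 2*211)))/(35114 - 1*(-25177)) = (44521*(1 + 211*(-1 + 422)))/(35114 + 25177) = (44521*(1 + 211*421))/60291 = (44521*(1 + 88831))*(1/60291) = (44521*88832)*(1/60291) = 3954889472*(1/60291) = 3954889472/60291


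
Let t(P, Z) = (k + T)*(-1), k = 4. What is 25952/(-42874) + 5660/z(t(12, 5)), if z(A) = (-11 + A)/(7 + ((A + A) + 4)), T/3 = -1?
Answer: -91013041/21437 ≈ -4245.6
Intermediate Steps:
T = -3 (T = 3*(-1) = -3)
t(P, Z) = -1 (t(P, Z) = (4 - 3)*(-1) = 1*(-1) = -1)
z(A) = (-11 + A)/(11 + 2*A) (z(A) = (-11 + A)/(7 + (2*A + 4)) = (-11 + A)/(7 + (4 + 2*A)) = (-11 + A)/(11 + 2*A))
25952/(-42874) + 5660/z(t(12, 5)) = 25952/(-42874) + 5660/(((-11 - 1)/(11 + 2*(-1)))) = 25952*(-1/42874) + 5660/((-12/(11 - 2))) = -12976/21437 + 5660/((-12/9)) = -12976/21437 + 5660/(((⅑)*(-12))) = -12976/21437 + 5660/(-4/3) = -12976/21437 + 5660*(-¾) = -12976/21437 - 4245 = -91013041/21437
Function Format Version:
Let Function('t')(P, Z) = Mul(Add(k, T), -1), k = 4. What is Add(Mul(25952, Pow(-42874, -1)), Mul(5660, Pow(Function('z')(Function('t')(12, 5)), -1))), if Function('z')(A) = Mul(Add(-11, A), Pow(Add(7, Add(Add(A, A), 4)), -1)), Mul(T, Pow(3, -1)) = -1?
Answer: Rational(-91013041, 21437) ≈ -4245.6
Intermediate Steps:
T = -3 (T = Mul(3, -1) = -3)
Function('t')(P, Z) = -1 (Function('t')(P, Z) = Mul(Add(4, -3), -1) = Mul(1, -1) = -1)
Function('z')(A) = Mul(Pow(Add(11, Mul(2, A)), -1), Add(-11, A)) (Function('z')(A) = Mul(Add(-11, A), Pow(Add(7, Add(Mul(2, A), 4)), -1)) = Mul(Add(-11, A), Pow(Add(7, Add(4, Mul(2, A))), -1)) = Mul(Add(-11, A), Pow(Add(11, Mul(2, A)), -1)) = Mul(Pow(Add(11, Mul(2, A)), -1), Add(-11, A)))
Add(Mul(25952, Pow(-42874, -1)), Mul(5660, Pow(Function('z')(Function('t')(12, 5)), -1))) = Add(Mul(25952, Pow(-42874, -1)), Mul(5660, Pow(Mul(Pow(Add(11, Mul(2, -1)), -1), Add(-11, -1)), -1))) = Add(Mul(25952, Rational(-1, 42874)), Mul(5660, Pow(Mul(Pow(Add(11, -2), -1), -12), -1))) = Add(Rational(-12976, 21437), Mul(5660, Pow(Mul(Pow(9, -1), -12), -1))) = Add(Rational(-12976, 21437), Mul(5660, Pow(Mul(Rational(1, 9), -12), -1))) = Add(Rational(-12976, 21437), Mul(5660, Pow(Rational(-4, 3), -1))) = Add(Rational(-12976, 21437), Mul(5660, Rational(-3, 4))) = Add(Rational(-12976, 21437), -4245) = Rational(-91013041, 21437)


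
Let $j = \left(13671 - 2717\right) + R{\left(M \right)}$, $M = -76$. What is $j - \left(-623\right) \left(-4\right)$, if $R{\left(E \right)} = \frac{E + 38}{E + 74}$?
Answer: $8481$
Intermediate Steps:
$R{\left(E \right)} = \frac{38 + E}{74 + E}$
$j = 10973$ ($j = \left(13671 - 2717\right) + \frac{38 - 76}{74 - 76} = 10954 + \frac{1}{-2} \left(-38\right) = 10954 - -19 = 10954 + 19 = 10973$)
$j - \left(-623\right) \left(-4\right) = 10973 - \left(-623\right) \left(-4\right) = 10973 - 2492 = 8481$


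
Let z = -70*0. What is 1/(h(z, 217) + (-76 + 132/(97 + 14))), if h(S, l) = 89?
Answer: 37/525 ≈ 0.070476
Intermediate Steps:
z = 0
1/(h(z, 217) + (-76 + 132/(97 + 14))) = 1/(89 + (-76 + 132/(97 + 14))) = 1/(89 + (-76 + 132/111)) = 1/(89 + (-76 + (1/111)*132)) = 1/(89 + (-76 + 44/37)) = 1/(89 - 2768/37) = 1/(525/37) = 37/525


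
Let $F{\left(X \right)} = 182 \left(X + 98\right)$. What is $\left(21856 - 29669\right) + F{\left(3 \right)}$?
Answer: $10569$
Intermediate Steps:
$F{\left(X \right)} = 17836 + 182 X$ ($F{\left(X \right)} = 182 \left(98 + X\right) = 17836 + 182 X$)
$\left(21856 - 29669\right) + F{\left(3 \right)} = \left(21856 - 29669\right) + \left(17836 + 182 \cdot 3\right) = -7813 + \left(17836 + 546\right) = -7813 + 18382 = 10569$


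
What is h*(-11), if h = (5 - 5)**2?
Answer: 0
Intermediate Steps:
h = 0 (h = 0**2 = 0)
h*(-11) = 0*(-11) = 0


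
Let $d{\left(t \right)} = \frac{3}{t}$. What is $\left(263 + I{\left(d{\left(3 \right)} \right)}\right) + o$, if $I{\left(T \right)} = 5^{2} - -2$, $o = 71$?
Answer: $361$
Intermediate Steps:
$I{\left(T \right)} = 27$ ($I{\left(T \right)} = 25 + 2 = 27$)
$\left(263 + I{\left(d{\left(3 \right)} \right)}\right) + o = \left(263 + 27\right) + 71 = 290 + 71 = 361$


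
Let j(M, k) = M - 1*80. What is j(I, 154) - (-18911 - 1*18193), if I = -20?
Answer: 37004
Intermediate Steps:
j(M, k) = -80 + M (j(M, k) = M - 80 = -80 + M)
j(I, 154) - (-18911 - 1*18193) = (-80 - 20) - (-18911 - 1*18193) = -100 - (-18911 - 18193) = -100 - 1*(-37104) = -100 + 37104 = 37004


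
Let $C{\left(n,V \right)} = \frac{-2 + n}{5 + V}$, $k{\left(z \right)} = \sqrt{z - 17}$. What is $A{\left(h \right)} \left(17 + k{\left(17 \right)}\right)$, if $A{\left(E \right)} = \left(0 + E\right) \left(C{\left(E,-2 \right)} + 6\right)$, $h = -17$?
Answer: $\frac{289}{3} \approx 96.333$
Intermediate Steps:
$k{\left(z \right)} = \sqrt{-17 + z}$
$C{\left(n,V \right)} = \frac{-2 + n}{5 + V}$
$A{\left(E \right)} = E \left(\frac{16}{3} + \frac{E}{3}\right)$ ($A{\left(E \right)} = \left(0 + E\right) \left(\frac{-2 + E}{5 - 2} + 6\right) = E \left(\frac{-2 + E}{3} + 6\right) = E \left(\left(- \frac{2}{3} + \frac{E}{3}\right) + 6\right) = E \left(\frac{16}{3} + \frac{E}{3}\right)$)
$A{\left(h \right)} \left(17 + k{\left(17 \right)}\right) = \frac{1}{3} \left(-17\right) \left(16 - 17\right) \left(17 + \sqrt{-17 + 17}\right) = \frac{1}{3} \left(-17\right) \left(-1\right) \left(17 + \sqrt{0}\right) = \frac{17 \left(17 + 0\right)}{3} = \frac{17}{3} \cdot 17 = \frac{289}{3}$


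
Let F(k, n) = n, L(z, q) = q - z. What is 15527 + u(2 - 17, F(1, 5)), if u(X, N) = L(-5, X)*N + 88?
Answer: 15565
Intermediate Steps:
u(X, N) = 88 + N*(5 + X) (u(X, N) = (X - 1*(-5))*N + 88 = (X + 5)*N + 88 = (5 + X)*N + 88 = N*(5 + X) + 88 = 88 + N*(5 + X))
15527 + u(2 - 17, F(1, 5)) = 15527 + (88 + 5*(5 + (2 - 17))) = 15527 + (88 + 5*(5 - 15)) = 15527 + (88 + 5*(-10)) = 15527 + (88 - 50) = 15527 + 38 = 15565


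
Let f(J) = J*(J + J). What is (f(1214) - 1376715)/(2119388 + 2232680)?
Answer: 224411/621724 ≈ 0.36095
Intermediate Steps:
f(J) = 2*J**2 (f(J) = J*(2*J) = 2*J**2)
(f(1214) - 1376715)/(2119388 + 2232680) = (2*1214**2 - 1376715)/(2119388 + 2232680) = (2*1473796 - 1376715)/4352068 = (2947592 - 1376715)*(1/4352068) = 1570877*(1/4352068) = 224411/621724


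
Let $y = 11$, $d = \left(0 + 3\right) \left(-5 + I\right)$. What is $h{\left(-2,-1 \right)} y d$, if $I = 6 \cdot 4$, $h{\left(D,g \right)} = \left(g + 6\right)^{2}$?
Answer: $15675$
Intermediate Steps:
$h{\left(D,g \right)} = \left(6 + g\right)^{2}$
$I = 24$
$d = 57$ ($d = \left(0 + 3\right) \left(-5 + 24\right) = 3 \cdot 19 = 57$)
$h{\left(-2,-1 \right)} y d = \left(6 - 1\right)^{2} \cdot 11 \cdot 57 = 5^{2} \cdot 11 \cdot 57 = 25 \cdot 11 \cdot 57 = 275 \cdot 57 = 15675$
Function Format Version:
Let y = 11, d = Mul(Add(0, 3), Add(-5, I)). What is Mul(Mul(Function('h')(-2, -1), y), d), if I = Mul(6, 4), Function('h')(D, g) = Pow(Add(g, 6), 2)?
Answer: 15675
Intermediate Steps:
Function('h')(D, g) = Pow(Add(6, g), 2)
I = 24
d = 57 (d = Mul(Add(0, 3), Add(-5, 24)) = Mul(3, 19) = 57)
Mul(Mul(Function('h')(-2, -1), y), d) = Mul(Mul(Pow(Add(6, -1), 2), 11), 57) = Mul(Mul(Pow(5, 2), 11), 57) = Mul(Mul(25, 11), 57) = Mul(275, 57) = 15675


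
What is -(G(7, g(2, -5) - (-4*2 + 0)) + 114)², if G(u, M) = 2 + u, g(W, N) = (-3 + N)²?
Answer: -15129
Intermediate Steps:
-(G(7, g(2, -5) - (-4*2 + 0)) + 114)² = -((2 + 7) + 114)² = -(9 + 114)² = -1*123² = -1*15129 = -15129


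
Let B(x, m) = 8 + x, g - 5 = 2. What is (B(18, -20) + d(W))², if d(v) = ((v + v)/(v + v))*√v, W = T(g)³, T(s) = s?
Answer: 1019 + 364*√7 ≈ 1982.1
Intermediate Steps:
g = 7 (g = 5 + 2 = 7)
W = 343 (W = 7³ = 343)
d(v) = √v (d(v) = ((2*v)/((2*v)))*√v = ((2*v)*(1/(2*v)))*√v = 1*√v = √v)
(B(18, -20) + d(W))² = ((8 + 18) + √343)² = (26 + 7*√7)²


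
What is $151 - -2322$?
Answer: $2473$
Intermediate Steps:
$151 - -2322 = 151 + 2322 = 2473$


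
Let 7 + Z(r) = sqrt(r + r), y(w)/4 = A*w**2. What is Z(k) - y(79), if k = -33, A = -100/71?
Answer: 2495903/71 + I*sqrt(66) ≈ 35154.0 + 8.124*I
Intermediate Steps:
A = -100/71 (A = -100*1/71 = -100/71 ≈ -1.4085)
y(w) = -400*w**2/71 (y(w) = 4*(-100*w**2/71) = -400*w**2/71)
Z(r) = -7 + sqrt(2)*sqrt(r) (Z(r) = -7 + sqrt(r + r) = -7 + sqrt(2*r) = -7 + sqrt(2)*sqrt(r))
Z(k) - y(79) = (-7 + sqrt(2)*sqrt(-33)) - (-400)*79**2/71 = (-7 + sqrt(2)*(I*sqrt(33))) - (-400)*6241/71 = (-7 + I*sqrt(66)) - 1*(-2496400/71) = (-7 + I*sqrt(66)) + 2496400/71 = 2495903/71 + I*sqrt(66)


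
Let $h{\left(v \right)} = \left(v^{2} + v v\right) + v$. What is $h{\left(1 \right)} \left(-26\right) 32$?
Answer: $-2496$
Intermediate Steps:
$h{\left(v \right)} = v + 2 v^{2}$ ($h{\left(v \right)} = \left(v^{2} + v^{2}\right) + v = 2 v^{2} + v = v + 2 v^{2}$)
$h{\left(1 \right)} \left(-26\right) 32 = 1 \left(1 + 2 \cdot 1\right) \left(-26\right) 32 = 1 \left(1 + 2\right) \left(-26\right) 32 = 1 \cdot 3 \left(-26\right) 32 = 3 \left(-26\right) 32 = \left(-78\right) 32 = -2496$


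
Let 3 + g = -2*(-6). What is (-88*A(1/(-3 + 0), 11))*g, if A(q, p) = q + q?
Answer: 528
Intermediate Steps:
g = 9 (g = -3 - 2*(-6) = -3 + 12 = 9)
A(q, p) = 2*q
(-88*A(1/(-3 + 0), 11))*g = -176/(-3 + 0)*9 = -176/(-3)*9 = -176*(-1)/3*9 = -88*(-⅔)*9 = (176/3)*9 = 528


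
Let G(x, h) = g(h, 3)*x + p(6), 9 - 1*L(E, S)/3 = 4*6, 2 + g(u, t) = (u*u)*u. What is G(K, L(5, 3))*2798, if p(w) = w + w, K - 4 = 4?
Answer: -2039753192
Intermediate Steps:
g(u, t) = -2 + u³ (g(u, t) = -2 + (u*u)*u = -2 + u²*u = -2 + u³)
K = 8 (K = 4 + 4 = 8)
p(w) = 2*w
L(E, S) = -45 (L(E, S) = 27 - 12*6 = 27 - 3*24 = 27 - 72 = -45)
G(x, h) = 12 + x*(-2 + h³) (G(x, h) = (-2 + h³)*x + 2*6 = x*(-2 + h³) + 12 = 12 + x*(-2 + h³))
G(K, L(5, 3))*2798 = (12 + 8*(-2 + (-45)³))*2798 = (12 + 8*(-2 - 91125))*2798 = (12 + 8*(-91127))*2798 = (12 - 729016)*2798 = -729004*2798 = -2039753192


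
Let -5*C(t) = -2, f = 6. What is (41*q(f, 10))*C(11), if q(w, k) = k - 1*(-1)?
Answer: 902/5 ≈ 180.40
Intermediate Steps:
C(t) = ⅖ (C(t) = -⅕*(-2) = ⅖)
q(w, k) = 1 + k (q(w, k) = k + 1 = 1 + k)
(41*q(f, 10))*C(11) = (41*(1 + 10))*(⅖) = (41*11)*(⅖) = 451*(⅖) = 902/5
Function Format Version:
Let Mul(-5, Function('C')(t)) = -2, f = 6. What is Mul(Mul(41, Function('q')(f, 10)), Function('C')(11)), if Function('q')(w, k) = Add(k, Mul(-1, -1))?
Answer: Rational(902, 5) ≈ 180.40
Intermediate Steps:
Function('C')(t) = Rational(2, 5) (Function('C')(t) = Mul(Rational(-1, 5), -2) = Rational(2, 5))
Function('q')(w, k) = Add(1, k) (Function('q')(w, k) = Add(k, 1) = Add(1, k))
Mul(Mul(41, Function('q')(f, 10)), Function('C')(11)) = Mul(Mul(41, Add(1, 10)), Rational(2, 5)) = Mul(Mul(41, 11), Rational(2, 5)) = Mul(451, Rational(2, 5)) = Rational(902, 5)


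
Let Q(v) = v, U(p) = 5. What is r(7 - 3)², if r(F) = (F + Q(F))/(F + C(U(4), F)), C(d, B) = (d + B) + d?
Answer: 16/81 ≈ 0.19753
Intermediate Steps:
C(d, B) = B + 2*d (C(d, B) = (B + d) + d = B + 2*d)
r(F) = 2*F/(10 + 2*F) (r(F) = (F + F)/(F + (F + 2*5)) = (2*F)/(F + (F + 10)) = (2*F)/(F + (10 + F)) = (2*F)/(10 + 2*F) = 2*F/(10 + 2*F))
r(7 - 3)² = ((7 - 3)/(5 + (7 - 3)))² = (4/(5 + 4))² = (4/9)² = 16/81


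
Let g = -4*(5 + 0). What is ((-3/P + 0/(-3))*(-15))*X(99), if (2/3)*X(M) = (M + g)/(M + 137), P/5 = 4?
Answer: 2133/1888 ≈ 1.1298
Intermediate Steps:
g = -20 (g = -4*5 = -20)
P = 20 (P = 5*4 = 20)
X(M) = 3*(-20 + M)/(2*(137 + M)) (X(M) = 3*((M - 20)/(M + 137))/2 = 3*((-20 + M)/(137 + M))/2 = 3*(-20 + M)/(2*(137 + M)))
((-3/P + 0/(-3))*(-15))*X(99) = ((-3/20 + 0/(-3))*(-15))*(3*(-20 + 99)/(2*(137 + 99))) = ((-3*1/20 + 0*(-⅓))*(-15))*((3/2)*79/236) = ((-3/20 + 0)*(-15))*((3/2)*(1/236)*79) = -3/20*(-15)*(237/472) = (9/4)*(237/472) = 2133/1888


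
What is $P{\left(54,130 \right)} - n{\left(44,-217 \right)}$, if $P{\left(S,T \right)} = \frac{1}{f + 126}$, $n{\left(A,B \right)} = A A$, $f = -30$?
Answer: $- \frac{185855}{96} \approx -1936.0$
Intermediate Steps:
$n{\left(A,B \right)} = A^{2}$
$P{\left(S,T \right)} = \frac{1}{96}$ ($P{\left(S,T \right)} = \frac{1}{-30 + 126} = \frac{1}{96}$)
$P{\left(54,130 \right)} - n{\left(44,-217 \right)} = \frac{1}{96} - 44^{2} = \frac{1}{96} - 1936 = - \frac{185855}{96}$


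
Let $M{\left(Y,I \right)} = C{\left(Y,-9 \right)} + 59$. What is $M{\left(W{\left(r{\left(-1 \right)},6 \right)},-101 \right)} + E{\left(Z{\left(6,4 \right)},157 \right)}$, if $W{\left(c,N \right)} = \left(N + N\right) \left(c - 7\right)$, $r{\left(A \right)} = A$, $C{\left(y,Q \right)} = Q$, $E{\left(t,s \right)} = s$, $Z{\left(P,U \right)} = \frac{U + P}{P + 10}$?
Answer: $207$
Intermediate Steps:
$Z{\left(P,U \right)} = \frac{P + U}{10 + P}$
$W{\left(c,N \right)} = 2 N \left(-7 + c\right)$
$M{\left(Y,I \right)} = 50$ ($M{\left(Y,I \right)} = -9 + 59 = 50$)
$M{\left(W{\left(r{\left(-1 \right)},6 \right)},-101 \right)} + E{\left(Z{\left(6,4 \right)},157 \right)} = 50 + 157 = 207$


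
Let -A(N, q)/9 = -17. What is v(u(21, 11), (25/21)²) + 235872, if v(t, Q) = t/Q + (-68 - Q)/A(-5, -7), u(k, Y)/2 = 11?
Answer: 9947505149921/42170625 ≈ 2.3589e+5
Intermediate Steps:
A(N, q) = 153 (A(N, q) = -9*(-17) = 153)
u(k, Y) = 22 (u(k, Y) = 2*11 = 22)
v(t, Q) = -4/9 - Q/153 + t/Q (v(t, Q) = t/Q + (-68 - Q)/153 = t/Q + (-68 - Q)*(1/153) = t/Q + (-4/9 - Q/153) = -4/9 - Q/153 + t/Q)
v(u(21, 11), (25/21)²) + 235872 = (22 - (25/21)²*(68 + (25/21)²)/153)/((25/21)²) + 235872 = (22 - 1/153*625/441*(68 + 625/441))/(625/441) + 235872 = 441*(22 - 1/153*625/441*30613/441)/625 + 235872 = 441*(22 - 19133125/29755593)/625 + 235872 = (441/625)*(635489921/29755593) + 235872 = 635489921/42170625 + 235872 = 9947505149921/42170625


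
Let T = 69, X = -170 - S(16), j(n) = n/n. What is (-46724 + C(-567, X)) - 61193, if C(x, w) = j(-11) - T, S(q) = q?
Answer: -107985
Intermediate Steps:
j(n) = 1
X = -186 (X = -170 - 1*16 = -170 - 16 = -186)
C(x, w) = -68 (C(x, w) = 1 - 1*69 = 1 - 69 = -68)
(-46724 + C(-567, X)) - 61193 = (-46724 - 68) - 61193 = -46792 - 61193 = -107985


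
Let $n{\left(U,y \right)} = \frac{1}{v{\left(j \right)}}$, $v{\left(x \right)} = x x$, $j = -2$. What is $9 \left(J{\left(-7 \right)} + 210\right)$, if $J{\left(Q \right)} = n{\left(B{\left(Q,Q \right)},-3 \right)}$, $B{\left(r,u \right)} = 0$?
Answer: $\frac{7569}{4} \approx 1892.3$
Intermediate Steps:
$v{\left(x \right)} = x^{2}$
$n{\left(U,y \right)} = \frac{1}{4}$ ($n{\left(U,y \right)} = \frac{1}{\left(-2\right)^{2}} = \frac{1}{4}$)
$J{\left(Q \right)} = \frac{1}{4}$
$9 \left(J{\left(-7 \right)} + 210\right) = 9 \left(\frac{1}{4} + 210\right) = 9 \cdot \frac{841}{4} = \frac{7569}{4}$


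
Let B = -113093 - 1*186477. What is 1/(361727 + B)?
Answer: 1/62157 ≈ 1.6088e-5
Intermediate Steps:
B = -299570 (B = -113093 - 186477 = -299570)
1/(361727 + B) = 1/(361727 - 299570) = 1/62157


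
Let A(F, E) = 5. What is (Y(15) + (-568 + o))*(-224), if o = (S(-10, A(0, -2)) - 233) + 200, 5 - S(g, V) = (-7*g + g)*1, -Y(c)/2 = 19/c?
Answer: 2212672/15 ≈ 1.4751e+5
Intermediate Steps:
Y(c) = -38/c
S(g, V) = 5 + 6*g (S(g, V) = 5 - (-7*g + g) = 5 - (-6*g) = 5 - (-6)*g = 5 + 6*g)
o = -88 (o = ((5 + 6*(-10)) - 233) + 200 = ((5 - 60) - 233) + 200 = (-55 - 233) + 200 = -288 + 200 = -88)
(Y(15) + (-568 + o))*(-224) = (-38/15 + (-568 - 88))*(-224) = (-38*1/15 - 656)*(-224) = (-38/15 - 656)*(-224) = -9878/15*(-224) = 2212672/15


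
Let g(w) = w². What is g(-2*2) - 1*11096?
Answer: -11080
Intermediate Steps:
g(-2*2) - 1*11096 = (-2*2)² - 1*11096 = (-4)² - 11096 = 16 - 11096 = -11080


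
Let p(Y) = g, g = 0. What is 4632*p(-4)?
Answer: 0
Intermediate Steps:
p(Y) = 0
4632*p(-4) = 4632*0 = 0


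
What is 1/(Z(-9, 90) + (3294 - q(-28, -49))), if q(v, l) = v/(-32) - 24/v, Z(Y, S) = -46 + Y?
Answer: 56/181287 ≈ 0.00030890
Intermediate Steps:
q(v, l) = -24/v - v/32 (q(v, l) = v*(-1/32) - 24/v = -v/32 - 24/v = -24/v - v/32)
1/(Z(-9, 90) + (3294 - q(-28, -49))) = 1/((-46 - 9) + (3294 - (-24/(-28) - 1/32*(-28)))) = 1/(-55 + (3294 - (-24*(-1/28) + 7/8))) = 1/(-55 + (3294 - (6/7 + 7/8))) = 1/(-55 + (3294 - 1*97/56)) = 1/(-55 + (3294 - 97/56)) = 1/(-55 + 184367/56) = 1/(181287/56) = 56/181287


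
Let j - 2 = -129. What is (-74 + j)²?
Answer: 40401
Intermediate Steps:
j = -127 (j = 2 - 129 = -127)
(-74 + j)² = (-74 - 127)² = (-201)² = 40401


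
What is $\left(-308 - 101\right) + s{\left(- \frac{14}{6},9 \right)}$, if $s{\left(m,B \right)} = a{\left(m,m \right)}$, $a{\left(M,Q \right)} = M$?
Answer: $- \frac{1234}{3} \approx -411.33$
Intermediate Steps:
$s{\left(m,B \right)} = m$
$\left(-308 - 101\right) + s{\left(- \frac{14}{6},9 \right)} = \left(-308 - 101\right) - \frac{14}{6} = -409 - \frac{7}{3} = - \frac{1234}{3}$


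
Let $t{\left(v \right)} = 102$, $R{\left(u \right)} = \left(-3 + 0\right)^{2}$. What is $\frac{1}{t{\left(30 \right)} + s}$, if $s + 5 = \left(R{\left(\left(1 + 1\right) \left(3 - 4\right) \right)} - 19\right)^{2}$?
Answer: $\frac{1}{197} \approx 0.0050761$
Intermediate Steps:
$R{\left(u \right)} = 9$ ($R{\left(u \right)} = \left(-3\right)^{2} = 9$)
$s = 95$ ($s = -5 + \left(9 - 19\right)^{2} = -5 + \left(-10\right)^{2} = -5 + 100 = 95$)
$\frac{1}{t{\left(30 \right)} + s} = \frac{1}{102 + 95} = \frac{1}{197}$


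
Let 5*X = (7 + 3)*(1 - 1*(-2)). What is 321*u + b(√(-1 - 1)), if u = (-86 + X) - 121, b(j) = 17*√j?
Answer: -64521 + 17*2^(¼)*√I ≈ -64507.0 + 14.295*I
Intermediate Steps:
X = 6 (X = ((7 + 3)*(1 - 1*(-2)))/5 = (10*(1 + 2))/5 = (10*3)/5 = (⅕)*30 = 6)
u = -201 (u = (-86 + 6) - 121 = -80 - 121 = -201)
321*u + b(√(-1 - 1)) = 321*(-201) + 17*√(√(-1 - 1)) = -64521 + 17*√(√(-2)) = -64521 + 17*√(I*√2) = -64521 + 17*(2^(¼)*√I) = -64521 + 17*2^(¼)*√I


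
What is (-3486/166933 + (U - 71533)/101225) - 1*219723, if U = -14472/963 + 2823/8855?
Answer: -3517865941014396367597/16010405329543625 ≈ -2.1972e+5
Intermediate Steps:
U = -13936779/947485 (U = -14472*1/963 + 2823*(1/8855) = -1608/107 + 2823/8855 = -13936779/947485 ≈ -14.709)
(-3486/166933 + (U - 71533)/101225) - 1*219723 = (-3486/166933 + (-13936779/947485 - 71533)/101225) - 1*219723 = (-3486*1/166933 - 67790381284/947485*1/101225) - 219723 = (-3486/166933 - 67790381284/95909169125) - 219723 = -11650791082451722/16010405329543625 - 219723 = -3517865941014396367597/16010405329543625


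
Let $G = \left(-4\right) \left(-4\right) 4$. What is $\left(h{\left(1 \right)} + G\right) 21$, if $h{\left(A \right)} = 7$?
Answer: $1491$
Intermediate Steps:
$G = 64$ ($G = 16 \cdot 4 = 64$)
$\left(h{\left(1 \right)} + G\right) 21 = \left(7 + 64\right) 21 = 71 \cdot 21 = 1491$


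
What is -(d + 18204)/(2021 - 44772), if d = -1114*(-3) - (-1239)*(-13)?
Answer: 5439/42751 ≈ 0.12723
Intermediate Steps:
d = -12765 (d = 3342 - 1*16107 = 3342 - 16107 = -12765)
-(d + 18204)/(2021 - 44772) = -(-12765 + 18204)/(2021 - 44772) = -5439/(-42751) = -5439*(-1)/42751 = -1*(-5439/42751) = 5439/42751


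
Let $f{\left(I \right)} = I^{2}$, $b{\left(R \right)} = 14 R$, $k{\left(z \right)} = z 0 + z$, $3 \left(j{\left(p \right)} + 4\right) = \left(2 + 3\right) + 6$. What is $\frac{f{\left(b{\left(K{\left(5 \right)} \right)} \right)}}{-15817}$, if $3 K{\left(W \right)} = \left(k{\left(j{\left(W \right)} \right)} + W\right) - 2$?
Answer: $- \frac{12544}{1281177} \approx -0.009791$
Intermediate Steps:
$j{\left(p \right)} = - \frac{1}{3}$ ($j{\left(p \right)} = -4 + \frac{\left(2 + 3\right) + 6}{3} = -4 + \frac{5 + 6}{3} = -4 + \frac{1}{3} \cdot 11 = -4 + \frac{11}{3} = - \frac{1}{3}$)
$k{\left(z \right)} = z$ ($k{\left(z \right)} = 0 + z = z$)
$K{\left(W \right)} = - \frac{7}{9} + \frac{W}{3}$ ($K{\left(W \right)} = \frac{\left(- \frac{1}{3} + W\right) - 2}{3} = \frac{- \frac{7}{3} + W}{3} = - \frac{7}{9} + \frac{W}{3}$)
$\frac{f{\left(b{\left(K{\left(5 \right)} \right)} \right)}}{-15817} = \frac{\left(14 \left(- \frac{7}{9} + \frac{1}{3} \cdot 5\right)\right)^{2}}{-15817} = \left(14 \left(- \frac{7}{9} + \frac{5}{3}\right)\right)^{2} \left(- \frac{1}{15817}\right) = \left(14 \cdot \frac{8}{9}\right)^{2} \left(- \frac{1}{15817}\right) = \left(\frac{112}{9}\right)^{2} \left(- \frac{1}{15817}\right) = \frac{12544}{81} \left(- \frac{1}{15817}\right) = - \frac{12544}{1281177}$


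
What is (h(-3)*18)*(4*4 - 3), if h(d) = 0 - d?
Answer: 702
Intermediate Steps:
h(d) = -d
(h(-3)*18)*(4*4 - 3) = (-1*(-3)*18)*(4*4 - 3) = (3*18)*(16 - 3) = 54*13 = 702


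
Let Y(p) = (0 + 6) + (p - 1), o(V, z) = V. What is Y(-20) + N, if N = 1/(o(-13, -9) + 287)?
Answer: -4109/274 ≈ -14.996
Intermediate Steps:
Y(p) = 5 + p (Y(p) = 6 + (-1 + p) = 5 + p)
N = 1/274 (N = 1/(-13 + 287) = 1/274 ≈ 0.0036496)
Y(-20) + N = (5 - 20) + 1/274 = -15 + 1/274 = -4109/274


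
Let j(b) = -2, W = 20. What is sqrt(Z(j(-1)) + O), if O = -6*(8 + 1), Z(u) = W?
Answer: I*sqrt(34) ≈ 5.8309*I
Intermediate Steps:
Z(u) = 20
O = -54 (O = -6*9 = -54)
sqrt(Z(j(-1)) + O) = sqrt(20 - 54) = sqrt(-34) = I*sqrt(34)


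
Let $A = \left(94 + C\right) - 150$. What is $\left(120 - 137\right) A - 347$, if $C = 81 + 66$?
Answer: $-1894$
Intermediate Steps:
$C = 147$
$A = 91$ ($A = \left(94 + 147\right) - 150 = 241 - 150 = 91$)
$\left(120 - 137\right) A - 347 = \left(120 - 137\right) 91 - 347 = \left(-17\right) 91 - 347 = -1547 - 347 = -1894$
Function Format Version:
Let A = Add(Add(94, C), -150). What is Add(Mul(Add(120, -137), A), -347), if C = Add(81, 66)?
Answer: -1894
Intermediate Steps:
C = 147
A = 91 (A = Add(Add(94, 147), -150) = Add(241, -150) = 91)
Add(Mul(Add(120, -137), A), -347) = Add(Mul(Add(120, -137), 91), -347) = Add(Mul(-17, 91), -347) = Add(-1547, -347) = -1894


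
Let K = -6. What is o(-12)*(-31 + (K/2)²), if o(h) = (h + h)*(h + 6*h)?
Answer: -44352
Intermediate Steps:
o(h) = 14*h² (o(h) = (2*h)*(7*h) = 14*h²)
o(-12)*(-31 + (K/2)²) = (14*(-12)²)*(-31 + (-6/2)²) = (14*144)*(-31 + (-6*½)²) = 2016*(-31 + (-3)²) = 2016*(-31 + 9) = 2016*(-22) = -44352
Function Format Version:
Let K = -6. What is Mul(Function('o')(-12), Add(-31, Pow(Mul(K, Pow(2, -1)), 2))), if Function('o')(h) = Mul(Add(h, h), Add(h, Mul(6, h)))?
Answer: -44352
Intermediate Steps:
Function('o')(h) = Mul(14, Pow(h, 2)) (Function('o')(h) = Mul(Mul(2, h), Mul(7, h)) = Mul(14, Pow(h, 2)))
Mul(Function('o')(-12), Add(-31, Pow(Mul(K, Pow(2, -1)), 2))) = Mul(Mul(14, Pow(-12, 2)), Add(-31, Pow(Mul(-6, Pow(2, -1)), 2))) = Mul(Mul(14, 144), Add(-31, Pow(Mul(-6, Rational(1, 2)), 2))) = Mul(2016, Add(-31, Pow(-3, 2))) = Mul(2016, Add(-31, 9)) = Mul(2016, -22) = -44352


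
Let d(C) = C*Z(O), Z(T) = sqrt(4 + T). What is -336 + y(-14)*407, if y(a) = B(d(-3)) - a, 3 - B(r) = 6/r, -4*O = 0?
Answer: 6990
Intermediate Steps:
O = 0 (O = -1/4*0 = 0)
d(C) = 2*C (d(C) = C*sqrt(4 + 0) = C*sqrt(4) = C*2 = 2*C)
B(r) = 3 - 6/r
y(a) = 4 - a (y(a) = (3 - 6/(2*(-3))) - a = (3 - 6/(-6)) - a = (3 - 6*(-1/6)) - a = (3 + 1) - a = 4 - a)
-336 + y(-14)*407 = -336 + (4 - 1*(-14))*407 = -336 + (4 + 14)*407 = -336 + 18*407 = -336 + 7326 = 6990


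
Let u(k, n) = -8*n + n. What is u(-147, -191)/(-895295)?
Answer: -1337/895295 ≈ -0.0014934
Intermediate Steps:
u(k, n) = -7*n
u(-147, -191)/(-895295) = -7*(-191)/(-895295) = 1337*(-1/895295) = -1337/895295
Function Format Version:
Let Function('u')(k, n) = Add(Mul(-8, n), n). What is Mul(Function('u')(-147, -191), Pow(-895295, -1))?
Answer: Rational(-1337, 895295) ≈ -0.0014934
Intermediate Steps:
Function('u')(k, n) = Mul(-7, n)
Mul(Function('u')(-147, -191), Pow(-895295, -1)) = Mul(Mul(-7, -191), Pow(-895295, -1)) = Mul(1337, Rational(-1, 895295)) = Rational(-1337, 895295)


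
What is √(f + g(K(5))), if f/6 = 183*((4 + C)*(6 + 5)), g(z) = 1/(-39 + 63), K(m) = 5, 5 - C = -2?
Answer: √19131558/12 ≈ 364.50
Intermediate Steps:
C = 7 (C = 5 - 1*(-2) = 5 + 2 = 7)
g(z) = 1/24
f = 132858 (f = 6*(183*((4 + 7)*(6 + 5))) = 6*(183*(11*11)) = 6*(183*121) = 6*22143 = 132858)
√(f + g(K(5))) = √(132858 + 1/24) = √(3188593/24) = √19131558/12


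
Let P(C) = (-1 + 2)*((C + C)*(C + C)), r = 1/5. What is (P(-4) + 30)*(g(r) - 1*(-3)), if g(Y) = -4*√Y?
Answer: 282 - 376*√5/5 ≈ 113.85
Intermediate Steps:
r = ⅕ ≈ 0.20000
P(C) = 4*C² (P(C) = 1*((2*C)*(2*C)) = 1*(4*C²) = 4*C²)
(P(-4) + 30)*(g(r) - 1*(-3)) = (4*(-4)² + 30)*(-4*√5/5 - 1*(-3)) = (4*16 + 30)*(-4*√5/5 + 3) = (64 + 30)*(-4*√5/5 + 3) = 94*(3 - 4*√5/5) = 282 - 376*√5/5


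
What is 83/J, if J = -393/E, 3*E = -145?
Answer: 12035/1179 ≈ 10.208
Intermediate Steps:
E = -145/3 (E = (⅓)*(-145) = -145/3 ≈ -48.333)
J = 1179/145 (J = -393/(-145/3) = -393*(-3/145) = 1179/145 ≈ 8.1310)
83/J = 83/(1179/145) = 83*(145/1179) = 12035/1179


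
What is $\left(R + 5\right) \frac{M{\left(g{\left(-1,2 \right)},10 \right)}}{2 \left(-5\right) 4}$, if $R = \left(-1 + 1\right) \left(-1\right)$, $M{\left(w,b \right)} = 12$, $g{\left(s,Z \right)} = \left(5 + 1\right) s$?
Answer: $- \frac{3}{2} \approx -1.5$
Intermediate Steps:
$g{\left(s,Z \right)} = 6 s$
$R = 0$ ($R = 0 \left(-1\right) = 0$)
$\left(R + 5\right) \frac{M{\left(g{\left(-1,2 \right)},10 \right)}}{2 \left(-5\right) 4} = \left(0 + 5\right) \frac{12}{2 \left(-5\right) 4} = 5 \frac{12}{\left(-10\right) 4} = 5 \frac{12}{-40} = 5 \cdot 12 \left(- \frac{1}{40}\right) = 5 \left(- \frac{3}{10}\right) = - \frac{3}{2}$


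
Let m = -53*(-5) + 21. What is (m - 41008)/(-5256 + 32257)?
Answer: -40722/27001 ≈ -1.5082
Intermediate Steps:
m = 286 (m = 265 + 21 = 286)
(m - 41008)/(-5256 + 32257) = (286 - 41008)/(-5256 + 32257) = -40722/27001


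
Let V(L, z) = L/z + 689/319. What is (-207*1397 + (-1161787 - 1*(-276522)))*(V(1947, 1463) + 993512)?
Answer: -49505024579461456/42427 ≈ -1.1668e+12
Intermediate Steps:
V(L, z) = 689/319 + L/z (V(L, z) = L/z + 689*(1/319) = L/z + 689/319 = 689/319 + L/z)
(-207*1397 + (-1161787 - 1*(-276522)))*(V(1947, 1463) + 993512) = (-207*1397 + (-1161787 - 1*(-276522)))*((689/319 + 1947/1463) + 993512) = (-289179 + (-1161787 + 276522))*((689/319 + 1947*(1/1463)) + 993512) = (-289179 - 885265)*((689/319 + 177/133) + 993512) = -1174444*(148100/42427 + 993512) = -1174444*42151881724/42427 = -49505024579461456/42427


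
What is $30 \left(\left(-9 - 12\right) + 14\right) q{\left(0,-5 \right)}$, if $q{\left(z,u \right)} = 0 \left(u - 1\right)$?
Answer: $0$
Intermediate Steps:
$q{\left(z,u \right)} = 0$ ($q{\left(z,u \right)} = 0 \left(-1 + u\right) = 0$)
$30 \left(\left(-9 - 12\right) + 14\right) q{\left(0,-5 \right)} = 30 \left(\left(-9 - 12\right) + 14\right) 0 = 30 \left(-21 + 14\right) 0 = 30 \left(-7\right) 0 = \left(-210\right) 0 = 0$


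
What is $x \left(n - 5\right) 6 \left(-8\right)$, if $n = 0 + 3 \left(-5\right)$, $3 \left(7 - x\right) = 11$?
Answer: $3200$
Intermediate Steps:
$x = \frac{10}{3}$ ($x = 7 - \frac{11}{3} = \frac{10}{3} \approx 3.3333$)
$n = -15$ ($n = 0 - 15 = -15$)
$x \left(n - 5\right) 6 \left(-8\right) = \frac{10 \left(-15 - 5\right) 6}{3} \left(-8\right) = \frac{10 \left(\left(-20\right) 6\right)}{3} \left(-8\right) = \frac{10}{3} \left(-120\right) \left(-8\right) = \left(-400\right) \left(-8\right) = 3200$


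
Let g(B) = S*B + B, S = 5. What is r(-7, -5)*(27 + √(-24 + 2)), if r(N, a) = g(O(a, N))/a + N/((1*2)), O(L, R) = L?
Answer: 135/2 + 5*I*√22/2 ≈ 67.5 + 11.726*I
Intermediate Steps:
g(B) = 6*B (g(B) = 5*B + B = 6*B)
r(N, a) = 6 + N/2 (r(N, a) = (6*a)/a + N/((1*2)) = 6 + N/2)
r(-7, -5)*(27 + √(-24 + 2)) = (6 + (½)*(-7))*(27 + √(-24 + 2)) = (6 - 7/2)*(27 + √(-22)) = 5*(27 + I*√22)/2 = 135/2 + 5*I*√22/2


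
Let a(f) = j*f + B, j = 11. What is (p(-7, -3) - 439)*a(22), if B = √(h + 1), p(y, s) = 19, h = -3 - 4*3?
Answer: -101640 - 420*I*√14 ≈ -1.0164e+5 - 1571.5*I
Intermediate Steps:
h = -15 (h = -3 - 12 = -15)
B = I*√14 (B = √(-15 + 1) = √(-14) = I*√14 ≈ 3.7417*I)
a(f) = 11*f + I*√14
(p(-7, -3) - 439)*a(22) = (19 - 439)*(11*22 + I*√14) = -420*(242 + I*√14) = -101640 - 420*I*√14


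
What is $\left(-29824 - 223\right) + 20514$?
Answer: $-9533$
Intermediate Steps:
$\left(-29824 - 223\right) + 20514 = -30047 + 20514 = -9533$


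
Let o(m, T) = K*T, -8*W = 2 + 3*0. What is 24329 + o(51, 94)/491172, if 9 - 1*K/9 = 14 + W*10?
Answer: 3983240491/163724 ≈ 24329.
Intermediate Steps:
W = -¼ (W = -(2 + 3*0)/8 = -(2 + 0)/8 = -⅛*2 = -¼ ≈ -0.25000)
K = -45/2 (K = 81 - 9*(14 - ¼*10) = 81 - 9*(14 - 5/2) = 81 - 9*23/2 = 81 - 207/2 = -45/2 ≈ -22.500)
o(m, T) = -45*T/2
24329 + o(51, 94)/491172 = 24329 - 45/2*94/491172 = 24329 - 2115*1/491172 = 24329 - 705/163724 = 3983240491/163724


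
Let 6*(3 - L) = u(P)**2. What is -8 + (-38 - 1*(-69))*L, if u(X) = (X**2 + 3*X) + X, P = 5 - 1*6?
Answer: 77/2 ≈ 38.500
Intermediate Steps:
P = -1 (P = 5 - 6 = -1)
u(X) = X**2 + 4*X
L = 3/2 (L = 3 - (4 - 1)**2/6 = 3 - (-1*3)**2/6 = 3 - 1/6*(-3)**2 = 3 - 1/6*9 = 3 - 3/2 = 3/2 ≈ 1.5000)
-8 + (-38 - 1*(-69))*L = -8 + (-38 - 1*(-69))*(3/2) = -8 + (-38 + 69)*(3/2) = -8 + 31*(3/2) = -8 + 93/2 = 77/2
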